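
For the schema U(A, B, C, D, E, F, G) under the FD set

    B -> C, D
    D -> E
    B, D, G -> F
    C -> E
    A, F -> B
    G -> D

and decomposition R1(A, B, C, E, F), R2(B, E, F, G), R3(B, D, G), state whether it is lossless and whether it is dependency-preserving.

lossy and not dependency-preserving

Lossless test (chase): Rows 1 and 2 agree on B; apply B→C, D and equate their C, D entries. Rows 1 and 3 agree on B; apply B→C, D and equate their C, D entries. Rows 1 and 3 agree on D; apply D→E and equate their E entries. Rows 2 and 3 agree on B, D, G; apply B, D, G→F and equate their F entries. No row becomes fully distinguished — the join is lossy.
Dependency preservation: the restricted closure of {D} across the fragments never reaches {E}, so D → E cannot be enforced without a join — not preserved.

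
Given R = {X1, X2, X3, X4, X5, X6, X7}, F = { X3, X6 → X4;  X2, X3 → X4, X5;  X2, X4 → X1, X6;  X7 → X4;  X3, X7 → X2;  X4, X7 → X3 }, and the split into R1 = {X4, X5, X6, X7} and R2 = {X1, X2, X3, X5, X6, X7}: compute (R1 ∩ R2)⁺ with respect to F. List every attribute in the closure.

X1, X2, X3, X4, X5, X6, X7

R1 ∩ R2 = {X5, X6, X7}.
X7 → X4 applies, adding X4
X4, X7 → X3 applies, adding X3
X3, X7 → X2 applies, adding X2
X2, X4 → X1, X6 applies, adding X1
Closure: {X1, X2, X3, X4, X5, X6, X7}.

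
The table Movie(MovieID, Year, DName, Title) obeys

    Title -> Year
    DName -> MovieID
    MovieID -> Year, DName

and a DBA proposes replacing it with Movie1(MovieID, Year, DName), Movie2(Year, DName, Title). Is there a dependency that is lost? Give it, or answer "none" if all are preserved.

Title → Year lies within Movie2.
DName → MovieID lies within Movie1.
MovieID → Year, DName lies within Movie1.
Every dependency is enforceable on the fragments, so the decomposition is dependency-preserving.

none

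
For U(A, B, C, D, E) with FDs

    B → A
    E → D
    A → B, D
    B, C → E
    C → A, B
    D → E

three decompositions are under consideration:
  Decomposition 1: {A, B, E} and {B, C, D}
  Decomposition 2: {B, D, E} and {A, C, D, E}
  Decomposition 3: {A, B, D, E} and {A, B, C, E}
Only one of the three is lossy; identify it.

Decomposition 2

Decomposition 1: common = {B}, closure = {A, B, D, E} → lossless.
Decomposition 2: common = {D, E}, closure = {D, E} → lossy.
Decomposition 3: common = {A, B, E}, closure = {A, B, D, E} → lossless.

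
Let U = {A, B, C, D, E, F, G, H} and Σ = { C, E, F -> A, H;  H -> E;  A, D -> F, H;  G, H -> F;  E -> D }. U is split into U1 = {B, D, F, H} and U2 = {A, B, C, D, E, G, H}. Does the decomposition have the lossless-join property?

No

Common attributes: U1 ∩ U2 = {B, D, H}.
Closure of {B, D, H}: H → E applies, adding E. So (B, D, H)⁺ = {B, D, E, H}.
The closure contains neither all of U1 = {B, D, F, H} nor all of U2 = {A, B, C, D, E, G, H}, so the common attributes are not a superkey of either fragment. The join is lossy.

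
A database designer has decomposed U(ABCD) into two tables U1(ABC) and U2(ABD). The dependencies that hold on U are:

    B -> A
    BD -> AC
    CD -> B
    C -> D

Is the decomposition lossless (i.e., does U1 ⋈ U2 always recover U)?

No

Common attributes: U1 ∩ U2 = {AB}.
No dependency enlarges {AB}, so (AB)⁺ = {AB}.
The closure contains neither all of U1 = {ABC} nor all of U2 = {ABD}, so the common attributes are not a superkey of either fragment. The join is lossy.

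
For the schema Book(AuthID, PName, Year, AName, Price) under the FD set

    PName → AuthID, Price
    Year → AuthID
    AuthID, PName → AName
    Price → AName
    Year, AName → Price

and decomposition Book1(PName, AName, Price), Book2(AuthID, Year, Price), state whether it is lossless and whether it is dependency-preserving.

lossy and not dependency-preserving

Lossless test: (Price)⁺ = {AName, Price}, which is a superkey of neither fragment — lossy.
Dependency preservation: the restricted closure of {PName} across the fragments never reaches {AuthID, Price}, so PName → AuthID, Price cannot be enforced without a join — not preserved.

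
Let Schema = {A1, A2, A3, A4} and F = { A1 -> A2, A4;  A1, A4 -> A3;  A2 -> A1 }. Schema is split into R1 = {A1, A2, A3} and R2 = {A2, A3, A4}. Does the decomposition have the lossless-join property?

Yes

Common attributes: R1 ∩ R2 = {A2, A3}.
Closure of {A2, A3}: A2 → A1 applies, adding A1; A1 → A2, A4 applies, adding A4. So (A2, A3)⁺ = {A1, A2, A3, A4}.
This closure contains every attribute of R1, so R1 ∩ R2 → R1. The join is lossless.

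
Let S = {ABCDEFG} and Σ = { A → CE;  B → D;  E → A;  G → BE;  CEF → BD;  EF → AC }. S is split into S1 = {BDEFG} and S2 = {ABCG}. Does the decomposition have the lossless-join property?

Yes

Common attributes: S1 ∩ S2 = {BG}.
Closure of {BG}: B → D applies, adding D; G → BE applies, adding E; E → A applies, adding A; A → CE applies, adding C. So (BG)⁺ = {ABCDEG}.
This closure contains every attribute of S2, so S1 ∩ S2 → S2. The join is lossless.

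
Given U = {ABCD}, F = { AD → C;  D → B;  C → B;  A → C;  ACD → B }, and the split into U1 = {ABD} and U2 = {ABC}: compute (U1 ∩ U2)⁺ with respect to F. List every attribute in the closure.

U1 ∩ U2 = {AB}.
A → C applies, adding C
Closure: {ABC}.

ABC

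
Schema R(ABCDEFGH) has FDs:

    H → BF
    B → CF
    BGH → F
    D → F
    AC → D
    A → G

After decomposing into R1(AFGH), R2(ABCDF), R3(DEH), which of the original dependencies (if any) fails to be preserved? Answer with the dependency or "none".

H → BF

Check H → BF: no single fragment contains all of {BFH}, and the restricted closure of {H} across the fragments never reaches {BF}.
B → CF is preserved.
BGH → F is preserved.
D → F is preserved.
AC → D is preserved.
A → G is preserved.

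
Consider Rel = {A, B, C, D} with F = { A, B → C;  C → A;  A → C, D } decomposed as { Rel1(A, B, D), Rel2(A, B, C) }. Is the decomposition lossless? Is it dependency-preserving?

Lossless test: (A, B)⁺ = {A, B, C, D}, which contains all of one fragment — lossless.
Dependency preservation: A → C, D is not contained in any single fragment, but the restricted closure of its left-hand side across the fragments still reaches the right-hand side; the remaining FDs each lie inside some fragment. All dependencies are preserved.

lossless and dependency-preserving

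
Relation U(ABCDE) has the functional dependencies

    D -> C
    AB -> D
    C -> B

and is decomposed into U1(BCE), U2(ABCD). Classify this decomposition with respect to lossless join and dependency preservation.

Lossless test: (BC)⁺ = {BC}, which is a superkey of neither fragment — lossy.
Dependency preservation: every FD's attributes lie within a single fragment, so each can be enforced locally — preserved.

lossy but dependency-preserving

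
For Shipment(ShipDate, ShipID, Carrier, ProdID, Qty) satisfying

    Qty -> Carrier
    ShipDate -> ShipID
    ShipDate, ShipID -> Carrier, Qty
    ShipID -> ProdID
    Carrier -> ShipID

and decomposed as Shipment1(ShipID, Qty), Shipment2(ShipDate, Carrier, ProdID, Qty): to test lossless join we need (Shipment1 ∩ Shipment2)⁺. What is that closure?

ShipID, Carrier, ProdID, Qty

Shipment1 ∩ Shipment2 = {Qty}.
Qty → Carrier applies, adding Carrier
Carrier → ShipID applies, adding ShipID
ShipID → ProdID applies, adding ProdID
Closure: {ShipID, Carrier, ProdID, Qty}.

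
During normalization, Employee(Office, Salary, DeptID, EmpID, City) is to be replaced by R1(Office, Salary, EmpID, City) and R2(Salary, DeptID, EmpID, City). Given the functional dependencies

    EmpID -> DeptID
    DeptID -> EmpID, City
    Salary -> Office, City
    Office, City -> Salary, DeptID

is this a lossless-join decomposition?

Common attributes: R1 ∩ R2 = {Salary, EmpID, City}.
Closure of {Salary, EmpID, City}: EmpID → DeptID applies, adding DeptID; Salary → Office, City applies, adding Office. So (Salary, EmpID, City)⁺ = {Office, Salary, DeptID, EmpID, City}.
This closure contains every attribute of R1, so R1 ∩ R2 → R1. The join is lossless.

Yes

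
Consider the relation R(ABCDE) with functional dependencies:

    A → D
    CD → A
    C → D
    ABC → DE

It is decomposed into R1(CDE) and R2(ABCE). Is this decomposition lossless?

Common attributes: R1 ∩ R2 = {CE}.
Closure of {CE}: C → D applies, adding D; CD → A applies, adding A. So (CE)⁺ = {ACDE}.
This closure contains every attribute of R1, so R1 ∩ R2 → R1. The join is lossless.

Yes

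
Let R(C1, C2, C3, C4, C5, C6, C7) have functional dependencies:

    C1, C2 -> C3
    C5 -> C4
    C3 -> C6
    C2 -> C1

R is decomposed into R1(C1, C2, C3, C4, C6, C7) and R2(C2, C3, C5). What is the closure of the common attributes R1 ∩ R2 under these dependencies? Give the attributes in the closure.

C1, C2, C3, C6

R1 ∩ R2 = {C2, C3}.
C3 → C6 applies, adding C6
C2 → C1 applies, adding C1
Closure: {C1, C2, C3, C6}.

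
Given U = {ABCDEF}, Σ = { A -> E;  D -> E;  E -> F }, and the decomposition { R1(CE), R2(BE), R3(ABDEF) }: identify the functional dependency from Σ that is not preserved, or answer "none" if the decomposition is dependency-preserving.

A → E lies within R3.
D → E lies within R3.
E → F lies within R3.
Every dependency is enforceable on the fragments, so the decomposition is dependency-preserving.

none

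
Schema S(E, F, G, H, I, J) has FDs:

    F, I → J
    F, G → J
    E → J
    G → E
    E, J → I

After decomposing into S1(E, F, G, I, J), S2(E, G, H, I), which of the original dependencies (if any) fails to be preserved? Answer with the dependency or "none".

none

F, I → J lies within S1.
F, G → J lies within S1.
E → J lies within S1.
G → E lies within S1.
E, J → I lies within S1.
Every dependency is enforceable on the fragments, so the decomposition is dependency-preserving.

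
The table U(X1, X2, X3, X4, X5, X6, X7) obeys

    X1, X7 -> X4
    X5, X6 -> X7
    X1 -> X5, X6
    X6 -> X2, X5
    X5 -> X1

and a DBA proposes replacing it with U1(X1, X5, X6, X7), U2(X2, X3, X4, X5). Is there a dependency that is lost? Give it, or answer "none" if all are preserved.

none

X1, X7 → X4: restricted closure across fragments reaches X4.
X5, X6 → X7 lies within U1.
X1 → X5, X6 lies within U1.
X6 → X2, X5: restricted closure across fragments reaches X2, X5.
X5 → X1 lies within U1.
Every dependency is enforceable on the fragments, so the decomposition is dependency-preserving.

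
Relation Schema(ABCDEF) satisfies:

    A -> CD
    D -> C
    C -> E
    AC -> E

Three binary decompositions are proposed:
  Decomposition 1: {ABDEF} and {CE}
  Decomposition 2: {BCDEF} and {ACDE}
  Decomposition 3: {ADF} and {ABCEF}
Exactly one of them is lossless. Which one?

Decomposition 3

Decomposition 1: common = {E}, closure = {E} → lossy.
Decomposition 2: common = {CDE}, closure = {CDE} → lossy.
Decomposition 3: common = {AF}, closure = {ACDEF} → lossless.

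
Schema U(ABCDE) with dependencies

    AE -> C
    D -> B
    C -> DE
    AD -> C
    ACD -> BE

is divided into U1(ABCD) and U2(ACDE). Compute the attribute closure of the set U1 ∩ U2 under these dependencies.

U1 ∩ U2 = {ACD}.
D → B applies, adding B
C → DE applies, adding E
Closure: {ABCDE}.

ABCDE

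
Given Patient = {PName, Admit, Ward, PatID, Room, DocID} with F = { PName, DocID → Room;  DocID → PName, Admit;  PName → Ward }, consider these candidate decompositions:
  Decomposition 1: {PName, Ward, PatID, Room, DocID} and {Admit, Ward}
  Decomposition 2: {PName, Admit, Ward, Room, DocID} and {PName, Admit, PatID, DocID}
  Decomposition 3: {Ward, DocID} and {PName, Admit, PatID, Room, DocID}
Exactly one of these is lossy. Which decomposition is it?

Decomposition 1: common = {Ward}, closure = {Ward} → lossy.
Decomposition 2: common = {PName, Admit, DocID}, closure = {PName, Admit, Ward, Room, DocID} → lossless.
Decomposition 3: common = {DocID}, closure = {PName, Admit, Ward, Room, DocID} → lossless.

Decomposition 1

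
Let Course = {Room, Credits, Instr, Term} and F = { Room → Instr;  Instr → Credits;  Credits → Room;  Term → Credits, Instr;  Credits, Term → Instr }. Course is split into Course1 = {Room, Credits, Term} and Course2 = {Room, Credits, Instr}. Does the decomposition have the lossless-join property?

Yes

Common attributes: Course1 ∩ Course2 = {Room, Credits}.
Closure of {Room, Credits}: Room → Instr applies, adding Instr. So (Room, Credits)⁺ = {Room, Credits, Instr}.
This closure contains every attribute of Course2, so Course1 ∩ Course2 → Course2. The join is lossless.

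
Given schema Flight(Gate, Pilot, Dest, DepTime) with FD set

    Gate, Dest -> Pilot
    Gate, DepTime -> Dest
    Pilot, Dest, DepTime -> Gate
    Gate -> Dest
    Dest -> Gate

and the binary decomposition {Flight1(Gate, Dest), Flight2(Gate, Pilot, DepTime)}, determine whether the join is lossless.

Yes

Common attributes: Flight1 ∩ Flight2 = {Gate}.
Closure of {Gate}: Gate → Dest applies, adding Dest; Gate, Dest → Pilot applies, adding Pilot. So (Gate)⁺ = {Gate, Pilot, Dest}.
This closure contains every attribute of Flight1, so Flight1 ∩ Flight2 → Flight1. The join is lossless.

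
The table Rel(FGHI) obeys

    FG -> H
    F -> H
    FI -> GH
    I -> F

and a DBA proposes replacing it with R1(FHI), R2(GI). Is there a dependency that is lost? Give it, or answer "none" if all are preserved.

FG → H: restricted closure across fragments reaches H.
F → H lies within R1.
FI → GH: restricted closure across fragments reaches GH.
I → F lies within R1.
Every dependency is enforceable on the fragments, so the decomposition is dependency-preserving.

none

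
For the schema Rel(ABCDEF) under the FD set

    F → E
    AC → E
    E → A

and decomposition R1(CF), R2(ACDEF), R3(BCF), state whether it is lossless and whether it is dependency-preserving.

Lossless test (chase): Rows 1 and 2 agree on F; apply F→E and equate their E entries. Rows 1 and 3 agree on F; apply F→E and equate their E entries. Rows 1 and 2 agree on E; apply E→A and equate their A entries. Rows 1 and 3 agree on E; apply E→A and equate their A entries. No row becomes fully distinguished — the join is lossy.
Dependency preservation: every FD's attributes lie within a single fragment, so each can be enforced locally — preserved.

lossy but dependency-preserving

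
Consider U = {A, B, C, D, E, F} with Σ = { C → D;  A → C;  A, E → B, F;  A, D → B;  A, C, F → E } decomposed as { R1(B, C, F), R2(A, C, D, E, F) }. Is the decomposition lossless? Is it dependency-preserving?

lossy and not dependency-preserving

Lossless test: (C, F)⁺ = {C, D, F}, which is a superkey of neither fragment — lossy.
Dependency preservation: the restricted closure of {A, E} across the fragments never reaches {B, F}, so A, E → B, F cannot be enforced without a join — not preserved.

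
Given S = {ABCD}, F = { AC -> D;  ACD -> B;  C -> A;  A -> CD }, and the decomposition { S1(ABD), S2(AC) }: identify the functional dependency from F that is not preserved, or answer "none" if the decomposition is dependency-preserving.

AC → D: restricted closure across fragments reaches D.
ACD → B: restricted closure across fragments reaches B.
C → A lies within S2.
A → CD: restricted closure across fragments reaches CD.
Every dependency is enforceable on the fragments, so the decomposition is dependency-preserving.

none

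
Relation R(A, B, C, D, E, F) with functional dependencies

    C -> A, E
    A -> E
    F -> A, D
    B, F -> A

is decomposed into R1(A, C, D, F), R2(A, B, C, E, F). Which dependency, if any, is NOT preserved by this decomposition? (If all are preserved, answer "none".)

C → A, E lies within R2.
A → E lies within R2.
F → A, D lies within R1.
B, F → A lies within R2.
Every dependency is enforceable on the fragments, so the decomposition is dependency-preserving.

none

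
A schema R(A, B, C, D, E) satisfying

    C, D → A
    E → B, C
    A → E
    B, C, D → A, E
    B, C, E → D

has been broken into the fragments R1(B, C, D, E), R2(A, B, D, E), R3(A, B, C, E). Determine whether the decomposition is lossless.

Chase test. Columns are A, B, C, D, E; row i has aⱼ where attribute j ∈ Ri, else bᵢⱼ.
Initial tableau (one row per fragment):
  row 1: b11 a2 a3 a4 a5
  row 2: a1 a2 b23 a4 a5
  row 3: a1 a2 a3 b34 a5
Rows 1 and 2 agree on E; apply E→B, C and equate their B, C entries.
Rows 1 and 2 agree on B, C, D; apply B, C, D→A, E and equate their A, E entries.
Rows 1 and 3 agree on B, C, E; apply B, C, E→D and equate their D entries.
Row 1 is now all distinguished symbols — the join is lossless.

Yes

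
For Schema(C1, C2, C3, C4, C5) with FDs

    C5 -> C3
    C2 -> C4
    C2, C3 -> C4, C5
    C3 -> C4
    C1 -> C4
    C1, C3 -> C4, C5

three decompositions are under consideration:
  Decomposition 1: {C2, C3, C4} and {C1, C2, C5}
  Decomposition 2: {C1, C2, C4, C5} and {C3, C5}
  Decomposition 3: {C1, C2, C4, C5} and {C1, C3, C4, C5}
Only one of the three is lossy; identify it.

Decomposition 1: common = {C2}, closure = {C2, C4} → lossy.
Decomposition 2: common = {C5}, closure = {C3, C4, C5} → lossless.
Decomposition 3: common = {C1, C4, C5}, closure = {C1, C3, C4, C5} → lossless.

Decomposition 1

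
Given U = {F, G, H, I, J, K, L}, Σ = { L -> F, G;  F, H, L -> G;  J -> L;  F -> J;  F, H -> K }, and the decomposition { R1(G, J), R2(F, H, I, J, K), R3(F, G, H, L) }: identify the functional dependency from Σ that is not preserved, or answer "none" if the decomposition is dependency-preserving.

L → F, G lies within R3.
F, H, L → G lies within R3.
J → L: restricted closure across fragments reaches L.
F → J lies within R2.
F, H → K lies within R2.
Every dependency is enforceable on the fragments, so the decomposition is dependency-preserving.

none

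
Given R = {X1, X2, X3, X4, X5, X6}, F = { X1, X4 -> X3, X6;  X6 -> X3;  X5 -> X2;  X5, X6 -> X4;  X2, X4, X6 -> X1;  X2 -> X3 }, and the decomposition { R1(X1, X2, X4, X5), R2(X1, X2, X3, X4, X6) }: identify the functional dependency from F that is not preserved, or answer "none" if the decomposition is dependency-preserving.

Check X5, X6 → X4: no single fragment contains all of {X4, X5, X6}, and the restricted closure of {X5, X6} across the fragments never reaches {X4}.
X1, X4 → X3, X6 is preserved.
X6 → X3 is preserved.
X5 → X2 is preserved.
X2, X4, X6 → X1 is preserved.
X2 → X3 is preserved.

X5, X6 -> X4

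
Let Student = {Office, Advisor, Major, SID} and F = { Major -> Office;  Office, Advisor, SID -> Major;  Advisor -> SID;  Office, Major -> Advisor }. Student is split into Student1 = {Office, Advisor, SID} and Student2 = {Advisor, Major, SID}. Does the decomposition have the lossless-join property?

No

Common attributes: Student1 ∩ Student2 = {Advisor, SID}.
No dependency enlarges {Advisor, SID}, so (Advisor, SID)⁺ = {Advisor, SID}.
The closure contains neither all of Student1 = {Office, Advisor, SID} nor all of Student2 = {Advisor, Major, SID}, so the common attributes are not a superkey of either fragment. The join is lossy.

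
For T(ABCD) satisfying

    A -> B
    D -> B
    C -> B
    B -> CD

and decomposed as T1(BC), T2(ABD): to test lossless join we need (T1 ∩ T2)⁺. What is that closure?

T1 ∩ T2 = {B}.
B → CD applies, adding CD
Closure: {BCD}.

BCD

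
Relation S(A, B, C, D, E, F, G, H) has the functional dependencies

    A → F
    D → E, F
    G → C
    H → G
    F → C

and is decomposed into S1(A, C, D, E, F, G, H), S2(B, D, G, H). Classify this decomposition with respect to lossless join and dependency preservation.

lossy but dependency-preserving

Lossless test: (D, G, H)⁺ = {C, D, E, F, G, H}, which is a superkey of neither fragment — lossy.
Dependency preservation: every FD's attributes lie within a single fragment, so each can be enforced locally — preserved.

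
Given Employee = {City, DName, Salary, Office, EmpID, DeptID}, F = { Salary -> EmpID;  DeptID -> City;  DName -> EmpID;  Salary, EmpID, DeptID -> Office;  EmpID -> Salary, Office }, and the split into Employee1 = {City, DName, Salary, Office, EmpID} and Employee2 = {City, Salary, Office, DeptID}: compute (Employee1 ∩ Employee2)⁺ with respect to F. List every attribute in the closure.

City, Salary, Office, EmpID

Employee1 ∩ Employee2 = {City, Salary, Office}.
Salary → EmpID applies, adding EmpID
Closure: {City, Salary, Office, EmpID}.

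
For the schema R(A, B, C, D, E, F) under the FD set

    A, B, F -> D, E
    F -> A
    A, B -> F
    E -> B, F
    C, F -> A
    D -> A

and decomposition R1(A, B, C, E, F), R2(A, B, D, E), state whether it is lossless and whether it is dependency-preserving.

lossless and dependency-preserving

Lossless test: (A, B, E)⁺ = {A, B, D, E, F}, which contains all of one fragment — lossless.
Dependency preservation: A, B, F → D, E is not contained in any single fragment, but the restricted closure of its left-hand side across the fragments still reaches the right-hand side; the remaining FDs each lie inside some fragment. All dependencies are preserved.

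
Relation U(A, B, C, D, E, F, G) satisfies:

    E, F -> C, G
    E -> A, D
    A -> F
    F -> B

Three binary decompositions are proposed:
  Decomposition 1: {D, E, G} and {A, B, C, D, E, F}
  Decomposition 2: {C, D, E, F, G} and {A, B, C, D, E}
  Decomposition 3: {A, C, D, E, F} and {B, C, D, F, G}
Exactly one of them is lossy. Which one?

Decomposition 1: common = {D, E}, closure = {A, B, C, D, E, F, G} → lossless.
Decomposition 2: common = {C, D, E}, closure = {A, B, C, D, E, F, G} → lossless.
Decomposition 3: common = {C, D, F}, closure = {B, C, D, F} → lossy.

Decomposition 3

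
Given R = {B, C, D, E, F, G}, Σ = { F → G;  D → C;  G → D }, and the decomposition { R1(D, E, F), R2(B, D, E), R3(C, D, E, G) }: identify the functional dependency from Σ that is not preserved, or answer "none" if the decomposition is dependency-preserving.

F → G

Check F → G: no single fragment contains all of {F, G}, and the restricted closure of {F} across the fragments never reaches {G}.
D → C is preserved.
G → D is preserved.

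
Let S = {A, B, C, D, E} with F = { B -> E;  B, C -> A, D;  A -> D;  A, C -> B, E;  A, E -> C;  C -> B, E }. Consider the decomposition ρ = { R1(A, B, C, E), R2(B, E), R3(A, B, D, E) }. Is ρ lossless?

Yes

Chase test. Columns are A, B, C, D, E; row i has aⱼ where attribute j ∈ Ri, else bᵢⱼ.
Initial tableau (one row per fragment):
  row 1: a1 a2 a3 b14 a5
  row 2: b21 a2 b23 b24 a5
  row 3: a1 a2 b33 a4 a5
Rows 1 and 3 agree on A; apply A→D and equate their D entries.
Rows 1 and 3 agree on A, E; apply A, E→C and equate their C entries.
Row 1 is now all distinguished symbols — the join is lossless.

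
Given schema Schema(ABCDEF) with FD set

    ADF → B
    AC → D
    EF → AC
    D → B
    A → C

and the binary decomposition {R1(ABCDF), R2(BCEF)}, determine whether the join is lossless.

Common attributes: R1 ∩ R2 = {BCF}.
No dependency enlarges {BCF}, so (BCF)⁺ = {BCF}.
The closure contains neither all of R1 = {ABCDF} nor all of R2 = {BCEF}, so the common attributes are not a superkey of either fragment. The join is lossy.

No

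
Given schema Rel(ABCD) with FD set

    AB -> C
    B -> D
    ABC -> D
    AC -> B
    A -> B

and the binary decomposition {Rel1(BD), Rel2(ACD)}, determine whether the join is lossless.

No

Common attributes: Rel1 ∩ Rel2 = {D}.
No dependency enlarges {D}, so (D)⁺ = {D}.
The closure contains neither all of Rel1 = {BD} nor all of Rel2 = {ACD}, so the common attributes are not a superkey of either fragment. The join is lossy.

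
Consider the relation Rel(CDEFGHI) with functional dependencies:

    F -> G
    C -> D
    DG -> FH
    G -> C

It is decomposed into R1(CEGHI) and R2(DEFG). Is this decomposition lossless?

Common attributes: R1 ∩ R2 = {EG}.
Closure of {EG}: G → C applies, adding C; C → D applies, adding D; DG → FH applies, adding FH. So (EG)⁺ = {CDEFGH}.
This closure contains every attribute of R2, so R1 ∩ R2 → R2. The join is lossless.

Yes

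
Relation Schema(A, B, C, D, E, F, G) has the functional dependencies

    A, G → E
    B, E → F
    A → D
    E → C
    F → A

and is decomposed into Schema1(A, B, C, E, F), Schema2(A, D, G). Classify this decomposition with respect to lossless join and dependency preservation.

lossy and not dependency-preserving

Lossless test: (A)⁺ = {A, D}, which is a superkey of neither fragment — lossy.
Dependency preservation: the restricted closure of {A, G} across the fragments never reaches {E}, so A, G → E cannot be enforced without a join — not preserved.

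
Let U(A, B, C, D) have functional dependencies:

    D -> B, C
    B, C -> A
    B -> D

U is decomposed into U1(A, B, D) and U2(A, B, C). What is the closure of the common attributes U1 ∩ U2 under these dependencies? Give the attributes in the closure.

A, B, C, D

U1 ∩ U2 = {A, B}.
B → D applies, adding D
D → B, C applies, adding C
Closure: {A, B, C, D}.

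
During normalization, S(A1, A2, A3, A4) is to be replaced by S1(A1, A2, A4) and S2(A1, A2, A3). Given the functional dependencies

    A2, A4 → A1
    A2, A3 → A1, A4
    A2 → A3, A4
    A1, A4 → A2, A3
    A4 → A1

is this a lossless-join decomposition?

Common attributes: S1 ∩ S2 = {A1, A2}.
Closure of {A1, A2}: A2 → A3, A4 applies, adding A3, A4. So (A1, A2)⁺ = {A1, A2, A3, A4}.
This closure contains every attribute of S1, so S1 ∩ S2 → S1. The join is lossless.

Yes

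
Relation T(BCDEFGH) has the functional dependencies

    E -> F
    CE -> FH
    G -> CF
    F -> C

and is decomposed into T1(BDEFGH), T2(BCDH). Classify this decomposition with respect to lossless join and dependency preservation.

lossy and not dependency-preserving

Lossless test: (BDH)⁺ = {BDH}, which is a superkey of neither fragment — lossy.
Dependency preservation: the restricted closure of {G} across the fragments never reaches {CF}, so G → CF cannot be enforced without a join — not preserved.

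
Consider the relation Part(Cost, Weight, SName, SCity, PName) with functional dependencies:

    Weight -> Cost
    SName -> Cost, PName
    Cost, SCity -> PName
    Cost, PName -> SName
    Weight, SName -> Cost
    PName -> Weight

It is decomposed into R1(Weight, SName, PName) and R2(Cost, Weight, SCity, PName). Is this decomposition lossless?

Common attributes: R1 ∩ R2 = {Weight, PName}.
Closure of {Weight, PName}: Weight → Cost applies, adding Cost; Cost, PName → SName applies, adding SName. So (Weight, PName)⁺ = {Cost, Weight, SName, PName}.
This closure contains every attribute of R1, so R1 ∩ R2 → R1. The join is lossless.

Yes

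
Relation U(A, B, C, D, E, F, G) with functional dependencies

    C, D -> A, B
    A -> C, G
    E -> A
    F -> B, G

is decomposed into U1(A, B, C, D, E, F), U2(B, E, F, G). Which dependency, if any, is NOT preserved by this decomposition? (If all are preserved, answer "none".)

Check A → C, G: no single fragment contains all of {A, C, G}, and the restricted closure of {A} across the fragments never reaches {C, G}.
C, D → A, B is preserved.
E → A is preserved.
F → B, G is preserved.

A -> C, G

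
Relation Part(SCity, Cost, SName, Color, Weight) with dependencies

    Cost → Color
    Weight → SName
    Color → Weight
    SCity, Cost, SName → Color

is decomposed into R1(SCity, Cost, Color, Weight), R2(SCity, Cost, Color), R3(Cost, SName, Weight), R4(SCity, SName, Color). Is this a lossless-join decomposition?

Chase test. Columns are SCity, Cost, SName, Color, Weight; row i has aⱼ where attribute j ∈ Ri, else bᵢⱼ.
Initial tableau (one row per fragment):
  row 1: a1 a2 b13 a4 a5
  row 2: a1 a2 b23 a4 b25
  row 3: b31 a2 a3 b34 a5
  row 4: a1 b42 a3 a4 b45
Rows 1 and 3 agree on Cost; apply Cost→Color and equate their Color entries.
Rows 1 and 3 agree on Weight; apply Weight→SName and equate their SName entries.
Rows 1 and 2 agree on Color; apply Color→Weight and equate their Weight entries.
Rows 1 and 4 agree on Color; apply Color→Weight and equate their Weight entries.
Rows 1 and 2 agree on Weight; apply Weight→SName and equate their SName entries.
Row 1 is now all distinguished symbols — the join is lossless.

Yes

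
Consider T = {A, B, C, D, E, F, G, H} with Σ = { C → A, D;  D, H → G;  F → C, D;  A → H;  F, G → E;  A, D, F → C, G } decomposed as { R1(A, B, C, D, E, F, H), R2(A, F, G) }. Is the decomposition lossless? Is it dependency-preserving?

lossless but not dependency-preserving

Lossless test: (A, F)⁺ = {A, C, D, E, F, G, H}, which contains all of one fragment — lossless.
Dependency preservation: the restricted closure of {D, H} across the fragments never reaches {G}, so D, H → G cannot be enforced without a join — not preserved.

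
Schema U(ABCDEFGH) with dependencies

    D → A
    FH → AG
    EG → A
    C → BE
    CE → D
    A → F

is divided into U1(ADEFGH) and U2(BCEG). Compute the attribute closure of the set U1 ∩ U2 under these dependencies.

U1 ∩ U2 = {EG}.
EG → A applies, adding A
A → F applies, adding F
Closure: {AEFG}.

AEFG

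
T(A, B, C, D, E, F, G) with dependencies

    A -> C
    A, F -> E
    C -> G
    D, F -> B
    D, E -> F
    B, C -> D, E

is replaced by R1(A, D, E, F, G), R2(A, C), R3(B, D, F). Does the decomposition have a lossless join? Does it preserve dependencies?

Lossless test (chase): Rows 1 and 2 agree on A; apply A→C and equate their C entries. Rows 1 and 2 agree on C; apply C→G and equate their G entries. Rows 1 and 3 agree on D, F; apply D, F→B and equate their B entries. Row 1 is now all distinguished symbols — the join is lossless.
Dependency preservation: the restricted closure of {C} across the fragments never reaches {G}, so C → G cannot be enforced without a join — not preserved.

lossless but not dependency-preserving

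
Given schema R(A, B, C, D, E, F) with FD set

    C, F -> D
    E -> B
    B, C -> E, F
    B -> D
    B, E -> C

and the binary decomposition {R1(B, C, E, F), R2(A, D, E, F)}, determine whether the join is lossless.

Common attributes: R1 ∩ R2 = {E, F}.
Closure of {E, F}: E → B applies, adding B; B → D applies, adding D; B, E → C applies, adding C. So (E, F)⁺ = {B, C, D, E, F}.
This closure contains every attribute of R1, so R1 ∩ R2 → R1. The join is lossless.

Yes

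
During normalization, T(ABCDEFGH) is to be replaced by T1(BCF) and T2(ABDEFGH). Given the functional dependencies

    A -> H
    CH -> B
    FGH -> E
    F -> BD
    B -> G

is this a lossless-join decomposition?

Common attributes: T1 ∩ T2 = {BF}.
Closure of {BF}: F → BD applies, adding D; B → G applies, adding G. So (BF)⁺ = {BDFG}.
The closure contains neither all of T1 = {BCF} nor all of T2 = {ABDEFGH}, so the common attributes are not a superkey of either fragment. The join is lossy.

No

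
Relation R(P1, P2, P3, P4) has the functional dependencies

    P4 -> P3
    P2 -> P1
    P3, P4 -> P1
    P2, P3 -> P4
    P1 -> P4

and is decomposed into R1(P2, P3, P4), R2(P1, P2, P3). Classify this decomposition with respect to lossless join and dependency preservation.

Lossless test: (P2, P3)⁺ = {P1, P2, P3, P4}, which contains all of one fragment — lossless.
Dependency preservation: the restricted closure of {P3, P4} across the fragments never reaches {P1}, so P3, P4 → P1 cannot be enforced without a join — not preserved.

lossless but not dependency-preserving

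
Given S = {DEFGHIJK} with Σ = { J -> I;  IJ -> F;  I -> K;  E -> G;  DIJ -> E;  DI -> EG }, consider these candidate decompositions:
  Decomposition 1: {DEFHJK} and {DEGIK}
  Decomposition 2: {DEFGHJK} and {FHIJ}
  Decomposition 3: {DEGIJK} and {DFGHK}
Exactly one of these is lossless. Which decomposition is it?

Decomposition 2

Decomposition 1: common = {DEK}, closure = {DEGK} → lossy.
Decomposition 2: common = {FHJ}, closure = {FHIJK} → lossless.
Decomposition 3: common = {DGK}, closure = {DGK} → lossy.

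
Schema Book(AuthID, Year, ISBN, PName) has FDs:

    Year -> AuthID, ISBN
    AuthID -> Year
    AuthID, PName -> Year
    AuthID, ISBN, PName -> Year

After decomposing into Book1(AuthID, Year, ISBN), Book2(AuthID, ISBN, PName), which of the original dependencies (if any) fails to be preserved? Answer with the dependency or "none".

none

Year → AuthID, ISBN lies within Book1.
AuthID → Year lies within Book1.
AuthID, PName → Year: restricted closure across fragments reaches Year.
AuthID, ISBN, PName → Year: restricted closure across fragments reaches Year.
Every dependency is enforceable on the fragments, so the decomposition is dependency-preserving.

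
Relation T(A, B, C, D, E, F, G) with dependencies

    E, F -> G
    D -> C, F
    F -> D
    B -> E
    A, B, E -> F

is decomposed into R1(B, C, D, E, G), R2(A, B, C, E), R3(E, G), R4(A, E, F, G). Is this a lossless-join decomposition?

Chase test. Columns are A, B, C, D, E, F, G; row i has aⱼ where attribute j ∈ Ri, else bᵢⱼ.
Initial tableau (one row per fragment):
  row 1: b11 a2 a3 a4 a5 b16 a7
  row 2: a1 a2 a3 b24 a5 b26 b27
  row 3: b31 b32 b33 b34 a5 b36 a7
  row 4: a1 b42 b43 b44 a5 a6 a7
No row becomes fully distinguished — the join is lossy.

No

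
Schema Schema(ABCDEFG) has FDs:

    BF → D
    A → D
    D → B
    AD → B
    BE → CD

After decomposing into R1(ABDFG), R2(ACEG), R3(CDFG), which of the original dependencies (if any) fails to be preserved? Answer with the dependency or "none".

BE → CD

Check BE → CD: no single fragment contains all of {BCDE}, and the restricted closure of {BE} across the fragments never reaches {CD}.
BF → D is preserved.
A → D is preserved.
D → B is preserved.
AD → B is preserved.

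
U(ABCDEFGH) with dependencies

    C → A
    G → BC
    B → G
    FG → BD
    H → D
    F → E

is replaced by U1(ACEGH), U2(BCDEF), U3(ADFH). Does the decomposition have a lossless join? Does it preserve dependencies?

Lossless test (chase): Rows 1 and 2 agree on C; apply C→A and equate their A entries. Rows 1 and 3 agree on H; apply H→D and equate their D entries. Rows 2 and 3 agree on F; apply F→E and equate their E entries. No row becomes fully distinguished — the join is lossy.
Dependency preservation: the restricted closure of {G} across the fragments never reaches {BC}, so G → BC cannot be enforced without a join — not preserved.

lossy and not dependency-preserving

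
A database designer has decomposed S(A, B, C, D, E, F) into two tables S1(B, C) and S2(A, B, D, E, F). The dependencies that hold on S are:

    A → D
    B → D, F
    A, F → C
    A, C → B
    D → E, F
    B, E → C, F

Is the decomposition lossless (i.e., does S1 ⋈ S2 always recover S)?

Common attributes: S1 ∩ S2 = {B}.
Closure of {B}: B → D, F applies, adding D, F; D → E, F applies, adding E; B, E → C, F applies, adding C. So (B)⁺ = {B, C, D, E, F}.
This closure contains every attribute of S1, so S1 ∩ S2 → S1. The join is lossless.

Yes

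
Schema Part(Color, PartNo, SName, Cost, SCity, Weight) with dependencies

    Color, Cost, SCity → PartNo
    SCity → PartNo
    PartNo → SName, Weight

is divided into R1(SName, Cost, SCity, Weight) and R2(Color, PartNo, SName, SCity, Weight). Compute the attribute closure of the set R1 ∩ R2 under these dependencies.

R1 ∩ R2 = {SName, SCity, Weight}.
SCity → PartNo applies, adding PartNo
Closure: {PartNo, SName, SCity, Weight}.

PartNo, SName, SCity, Weight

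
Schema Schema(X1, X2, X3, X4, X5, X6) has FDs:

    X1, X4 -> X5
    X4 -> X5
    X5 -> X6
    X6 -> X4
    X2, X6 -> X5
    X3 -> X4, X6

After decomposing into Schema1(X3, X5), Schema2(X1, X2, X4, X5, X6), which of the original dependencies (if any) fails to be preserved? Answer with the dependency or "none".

X1, X4 → X5 lies within Schema2.
X4 → X5 lies within Schema2.
X5 → X6 lies within Schema2.
X6 → X4 lies within Schema2.
X2, X6 → X5 lies within Schema2.
X3 → X4, X6: restricted closure across fragments reaches X4, X6.
Every dependency is enforceable on the fragments, so the decomposition is dependency-preserving.

none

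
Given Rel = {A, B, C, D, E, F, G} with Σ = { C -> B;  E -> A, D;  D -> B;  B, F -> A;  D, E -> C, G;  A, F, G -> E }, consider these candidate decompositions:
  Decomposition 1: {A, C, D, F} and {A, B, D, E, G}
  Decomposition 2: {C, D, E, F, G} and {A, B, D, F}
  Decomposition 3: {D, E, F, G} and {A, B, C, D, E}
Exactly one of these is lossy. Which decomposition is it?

Decomposition 1

Decomposition 1: common = {A, D}, closure = {A, B, D} → lossy.
Decomposition 2: common = {D, F}, closure = {A, B, D, F} → lossless.
Decomposition 3: common = {D, E}, closure = {A, B, C, D, E, G} → lossless.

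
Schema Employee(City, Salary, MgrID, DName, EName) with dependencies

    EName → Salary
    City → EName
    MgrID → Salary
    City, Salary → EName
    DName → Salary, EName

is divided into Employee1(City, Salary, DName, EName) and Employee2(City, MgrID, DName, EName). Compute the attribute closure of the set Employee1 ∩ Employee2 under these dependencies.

Employee1 ∩ Employee2 = {City, DName, EName}.
EName → Salary applies, adding Salary
Closure: {City, Salary, DName, EName}.

City, Salary, DName, EName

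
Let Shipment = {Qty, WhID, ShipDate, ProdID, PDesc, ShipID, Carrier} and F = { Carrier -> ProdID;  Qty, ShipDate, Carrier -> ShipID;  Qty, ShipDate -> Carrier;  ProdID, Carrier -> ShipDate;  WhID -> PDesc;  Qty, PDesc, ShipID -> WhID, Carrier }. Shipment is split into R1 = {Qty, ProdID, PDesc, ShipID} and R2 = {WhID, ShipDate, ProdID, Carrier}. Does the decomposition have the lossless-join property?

No

Common attributes: R1 ∩ R2 = {ProdID}.
No dependency enlarges {ProdID}, so (ProdID)⁺ = {ProdID}.
The closure contains neither all of R1 = {Qty, ProdID, PDesc, ShipID} nor all of R2 = {WhID, ShipDate, ProdID, Carrier}, so the common attributes are not a superkey of either fragment. The join is lossy.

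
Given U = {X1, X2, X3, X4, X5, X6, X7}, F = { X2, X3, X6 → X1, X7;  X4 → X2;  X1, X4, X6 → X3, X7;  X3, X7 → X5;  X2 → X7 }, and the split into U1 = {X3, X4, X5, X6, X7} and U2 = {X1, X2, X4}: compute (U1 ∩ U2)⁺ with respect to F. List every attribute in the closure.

X2, X4, X7

U1 ∩ U2 = {X4}.
X4 → X2 applies, adding X2
X2 → X7 applies, adding X7
Closure: {X2, X4, X7}.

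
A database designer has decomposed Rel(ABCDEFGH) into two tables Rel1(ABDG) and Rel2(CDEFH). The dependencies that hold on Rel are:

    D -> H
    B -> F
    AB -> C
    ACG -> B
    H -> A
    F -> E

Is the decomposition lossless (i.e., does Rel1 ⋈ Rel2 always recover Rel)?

No

Common attributes: Rel1 ∩ Rel2 = {D}.
Closure of {D}: D → H applies, adding H; H → A applies, adding A. So (D)⁺ = {ADH}.
The closure contains neither all of Rel1 = {ABDG} nor all of Rel2 = {CDEFH}, so the common attributes are not a superkey of either fragment. The join is lossy.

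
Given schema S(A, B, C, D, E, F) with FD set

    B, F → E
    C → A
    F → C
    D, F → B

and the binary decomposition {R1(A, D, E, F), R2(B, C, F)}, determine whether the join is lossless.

No

Common attributes: R1 ∩ R2 = {F}.
Closure of {F}: F → C applies, adding C; C → A applies, adding A. So (F)⁺ = {A, C, F}.
The closure contains neither all of R1 = {A, D, E, F} nor all of R2 = {B, C, F}, so the common attributes are not a superkey of either fragment. The join is lossy.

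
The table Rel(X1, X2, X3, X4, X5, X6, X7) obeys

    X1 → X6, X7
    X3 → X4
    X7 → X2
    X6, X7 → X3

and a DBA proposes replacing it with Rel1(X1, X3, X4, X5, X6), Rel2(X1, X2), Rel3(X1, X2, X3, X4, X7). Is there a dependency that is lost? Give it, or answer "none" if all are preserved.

X6, X7 → X3

Check X6, X7 → X3: no single fragment contains all of {X3, X6, X7}, and the restricted closure of {X6, X7} across the fragments never reaches {X3}.
X1 → X6, X7 is preserved.
X3 → X4 is preserved.
X7 → X2 is preserved.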